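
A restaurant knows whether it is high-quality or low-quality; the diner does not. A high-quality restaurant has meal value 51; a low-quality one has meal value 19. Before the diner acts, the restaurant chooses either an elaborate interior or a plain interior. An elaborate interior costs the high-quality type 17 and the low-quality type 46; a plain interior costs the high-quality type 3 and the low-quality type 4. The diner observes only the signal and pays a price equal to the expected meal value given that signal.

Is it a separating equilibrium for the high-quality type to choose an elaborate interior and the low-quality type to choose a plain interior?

Yes

Under separation the diner infers type exactly: elaborate interior → high-quality (pays 51), plain interior → low-quality (pays 19).
High-quality: elaborate interior gives 51 − 17 = 34; plain interior gives 19 − 3 = 16. No deviation. ✓
Low-quality: plain interior gives 19 − 4 = 15; elaborate interior gives 51 − 46 = 5. No deviation. ✓
Both incentive constraints hold.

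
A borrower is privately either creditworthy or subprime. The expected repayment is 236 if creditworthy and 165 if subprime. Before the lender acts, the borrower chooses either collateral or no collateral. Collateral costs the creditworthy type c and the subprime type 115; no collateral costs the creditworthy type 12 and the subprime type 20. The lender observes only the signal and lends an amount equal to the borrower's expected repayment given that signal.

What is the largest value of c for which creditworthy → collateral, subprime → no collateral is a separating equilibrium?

Under separation: collateral → creditworthy (pays 236); no collateral → subprime (pays 165).
Subprime: 165 − 20 = 145 ≥ 236 − 115 = 121. Holds regardless of c. ✓
Creditworthy: 236 − c ≥ 165 − 12, so c ≤ 236 − 153 = 83.

83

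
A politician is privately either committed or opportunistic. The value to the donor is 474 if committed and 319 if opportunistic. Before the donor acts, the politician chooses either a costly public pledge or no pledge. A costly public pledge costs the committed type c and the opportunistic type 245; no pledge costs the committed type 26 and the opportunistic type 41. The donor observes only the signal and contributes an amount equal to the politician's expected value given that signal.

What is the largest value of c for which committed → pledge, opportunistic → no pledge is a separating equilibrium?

181

Under separation: pledge → committed (pays 474); no pledge → opportunistic (pays 319).
Opportunistic: 319 − 41 = 278 ≥ 474 − 245 = 229. Holds regardless of c. ✓
Committed: 474 − c ≥ 319 − 26, so c ≤ 474 − 293 = 181.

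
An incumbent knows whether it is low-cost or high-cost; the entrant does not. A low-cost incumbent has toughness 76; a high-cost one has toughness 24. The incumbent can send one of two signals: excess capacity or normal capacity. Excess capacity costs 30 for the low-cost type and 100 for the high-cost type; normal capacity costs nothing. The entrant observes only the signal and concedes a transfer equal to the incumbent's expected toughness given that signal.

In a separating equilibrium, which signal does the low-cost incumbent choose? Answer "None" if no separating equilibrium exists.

excess capacity

Try low-cost → excess capacity, high-cost → normal capacity:
  If types separate, excess capacity earns payment 76 and normal capacity earns 24.
  Low-cost: excess capacity gives 76 − 30 = 46; normal capacity gives 24 − 0 = 24. No deviation. ✓
  High-cost: normal capacity gives 24 − 0 = 24; excess capacity gives 76 − 100 = -24. No deviation. ✓
Both hold — the low-cost type sends excess capacity.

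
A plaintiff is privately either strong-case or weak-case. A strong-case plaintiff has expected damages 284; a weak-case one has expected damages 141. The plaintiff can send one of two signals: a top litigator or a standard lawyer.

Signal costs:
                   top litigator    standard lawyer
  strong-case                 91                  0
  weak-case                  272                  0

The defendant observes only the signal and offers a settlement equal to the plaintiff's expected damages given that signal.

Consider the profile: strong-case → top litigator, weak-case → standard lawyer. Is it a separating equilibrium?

Under separation the defendant infers type exactly: top litigator → strong-case (pays 284), standard lawyer → weak-case (pays 141).
Strong-case: top litigator gives 284 − 91 = 193; standard lawyer gives 141 − 0 = 141. No deviation. ✓
Weak-case: standard lawyer gives 141 − 0 = 141; top litigator gives 284 − 272 = 12. No deviation. ✓
Neither type gains from mimicking the other.

Yes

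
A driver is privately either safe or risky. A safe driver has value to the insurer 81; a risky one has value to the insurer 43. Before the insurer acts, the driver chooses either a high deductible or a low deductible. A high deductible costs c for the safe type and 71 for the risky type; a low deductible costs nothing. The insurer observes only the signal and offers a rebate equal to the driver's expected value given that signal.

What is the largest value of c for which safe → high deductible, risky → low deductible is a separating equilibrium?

Under separation: high deductible → safe (pays 81); low deductible → risky (pays 43).
Risky: 43 − 0 = 43 ≥ 81 − 71 = 10. Holds regardless of c. ✓
Safe: 81 − c ≥ 43 − 0, so c ≤ 81 − 43 = 38.

38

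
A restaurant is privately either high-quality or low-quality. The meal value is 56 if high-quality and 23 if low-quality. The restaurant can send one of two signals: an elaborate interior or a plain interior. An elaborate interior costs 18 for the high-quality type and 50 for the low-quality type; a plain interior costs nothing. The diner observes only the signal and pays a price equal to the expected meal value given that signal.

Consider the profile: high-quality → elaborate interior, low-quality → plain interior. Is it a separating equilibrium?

Yes

If types separate, elaborate interior earns payment 56 and plain interior earns 23.
High-quality: elaborate interior gives 56 − 18 = 38; plain interior gives 23 − 0 = 23. No deviation. ✓
Low-quality: plain interior gives 23 − 0 = 23; elaborate interior gives 56 − 50 = 6. No deviation. ✓
Neither type gains from mimicking the other.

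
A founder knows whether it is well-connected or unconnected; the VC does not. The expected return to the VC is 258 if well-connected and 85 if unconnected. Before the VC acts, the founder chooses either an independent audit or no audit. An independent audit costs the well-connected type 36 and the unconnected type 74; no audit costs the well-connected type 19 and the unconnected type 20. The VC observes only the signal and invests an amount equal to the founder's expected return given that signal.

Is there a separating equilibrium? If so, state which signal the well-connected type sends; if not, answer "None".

None

Try well-connected → audit, unconnected → no audit:
  If types separate, audit earns payment 258 and no audit earns 85.
  Well-connected: audit gives 258 − 36 = 222; no audit gives 85 − 19 = 66. No deviation. ✓
  Unconnected: no audit gives 85 − 20 = 65; audit gives 258 − 74 = 184. Would deviate. ✗
Try well-connected → no audit, unconnected → audit:
  If types separate, no audit earns payment 258 and audit earns 85.
  Well-connected: no audit gives 258 − 19 = 239; audit gives 85 − 36 = 49. No deviation. ✓
  Unconnected: audit gives 85 − 74 = 11; no audit gives 258 − 20 = 238. Would deviate. ✗
Neither assignment is incentive-compatible.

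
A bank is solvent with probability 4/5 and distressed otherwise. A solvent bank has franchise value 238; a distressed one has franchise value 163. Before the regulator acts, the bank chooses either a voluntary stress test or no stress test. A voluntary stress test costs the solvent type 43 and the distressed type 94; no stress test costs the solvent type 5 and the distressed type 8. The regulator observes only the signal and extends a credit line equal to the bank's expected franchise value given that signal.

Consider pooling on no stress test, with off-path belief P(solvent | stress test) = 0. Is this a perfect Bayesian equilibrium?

On the equilibrium path (no stress test) the regulator holds the prior 4/5 and pays 4/5·238 + 1/5·163 = 223. Off-path (stress test) belief 0 gives 0·238 + 1·163 = 163.
Solvent: no stress test gives 223 − 5 = 218; stress test gives 163 − 43 = 120. Stays. ✓
Distressed: no stress test gives 223 − 8 = 215; stress test gives 163 − 94 = 69. Stays. ✓
Beliefs are Bayes-consistent on-path and both types best-respond.

Yes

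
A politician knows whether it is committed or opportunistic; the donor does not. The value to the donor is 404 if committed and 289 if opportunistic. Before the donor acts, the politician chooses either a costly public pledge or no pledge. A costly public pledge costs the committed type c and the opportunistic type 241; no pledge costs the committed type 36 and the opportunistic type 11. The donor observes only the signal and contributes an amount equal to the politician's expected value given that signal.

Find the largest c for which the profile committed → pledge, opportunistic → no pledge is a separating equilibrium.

Under separation: pledge → committed (pays 404); no pledge → opportunistic (pays 289).
Opportunistic: 289 − 11 = 278 ≥ 404 − 241 = 163. Holds regardless of c. ✓
Committed: 404 − c ≥ 289 − 36, so c ≤ 404 − 253 = 151.

151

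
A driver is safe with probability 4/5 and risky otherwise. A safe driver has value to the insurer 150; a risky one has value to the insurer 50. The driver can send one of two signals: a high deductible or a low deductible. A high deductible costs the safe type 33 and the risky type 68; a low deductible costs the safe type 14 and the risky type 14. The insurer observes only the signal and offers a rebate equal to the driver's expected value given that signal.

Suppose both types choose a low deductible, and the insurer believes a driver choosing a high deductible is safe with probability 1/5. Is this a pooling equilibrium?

Yes

At the pooled signal (low deductible) the insurer holds the prior 4/5 and pays 4/5·150 + 1/5·50 = 130. Off-path (high deductible) belief 1/5 gives 1/5·150 + 4/5·50 = 70.
Safe: low deductible gives 130 − 14 = 116; high deductible gives 70 − 33 = 37. Stays. ✓
Risky: low deductible gives 130 − 14 = 116; high deductible gives 70 − 68 = 2. Stays. ✓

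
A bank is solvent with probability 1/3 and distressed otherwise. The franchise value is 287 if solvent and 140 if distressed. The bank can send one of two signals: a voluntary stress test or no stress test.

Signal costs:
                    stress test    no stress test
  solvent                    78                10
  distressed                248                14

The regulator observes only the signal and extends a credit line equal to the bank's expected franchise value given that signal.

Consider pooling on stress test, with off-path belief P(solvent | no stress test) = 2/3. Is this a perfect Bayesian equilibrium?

On the equilibrium path (stress test) the regulator holds the prior 1/3 and pays 1/3·287 + 2/3·140 = 189. Off-path (no stress test) belief 2/3 gives 2/3·287 + 1/3·140 = 238.
Solvent: stress test gives 189 − 78 = 111; no stress test gives 238 − 10 = 228. Deviates. ✗
Distressed: stress test gives 189 − 248 = -59; no stress test gives 238 − 14 = 224. Deviates. ✗

No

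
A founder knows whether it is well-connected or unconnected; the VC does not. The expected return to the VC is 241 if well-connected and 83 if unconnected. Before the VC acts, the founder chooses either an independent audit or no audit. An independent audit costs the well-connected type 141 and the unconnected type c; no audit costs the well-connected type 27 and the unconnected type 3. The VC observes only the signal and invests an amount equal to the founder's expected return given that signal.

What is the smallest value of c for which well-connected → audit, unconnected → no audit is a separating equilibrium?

Under separation: audit → well-connected (pays 241); no audit → unconnected (pays 83).
Well-connected: 241 − 141 = 100 ≥ 83 − 27 = 56. Holds regardless of c. ✓
Unconnected: 83 − 3 ≥ 241 − c, so c ≥ 241 − 80 = 161.

161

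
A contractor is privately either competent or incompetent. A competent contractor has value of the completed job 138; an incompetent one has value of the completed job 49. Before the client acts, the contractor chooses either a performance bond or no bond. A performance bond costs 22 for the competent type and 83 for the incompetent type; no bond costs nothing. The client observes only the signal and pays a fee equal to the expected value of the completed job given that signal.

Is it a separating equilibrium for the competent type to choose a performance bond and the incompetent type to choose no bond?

No

Under separation the client infers type exactly: bond → competent (pays 138), no bond → incompetent (pays 49).
Competent: bond gives 138 − 22 = 116; no bond gives 49 − 0 = 49. No deviation. ✓
Incompetent: no bond gives 49 − 0 = 49; bond gives 138 − 83 = 55. Would deviate. ✗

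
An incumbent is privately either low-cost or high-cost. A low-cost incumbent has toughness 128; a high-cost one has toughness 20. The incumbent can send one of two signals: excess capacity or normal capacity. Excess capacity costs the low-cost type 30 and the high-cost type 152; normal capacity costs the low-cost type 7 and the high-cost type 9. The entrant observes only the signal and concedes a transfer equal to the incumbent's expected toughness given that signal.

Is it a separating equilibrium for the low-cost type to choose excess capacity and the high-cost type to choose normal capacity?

Yes

Under separation the entrant infers type exactly: excess capacity → low-cost (pays 128), normal capacity → high-cost (pays 20).
Low-cost: excess capacity gives 128 − 30 = 98; normal capacity gives 20 − 7 = 13. No deviation. ✓
High-cost: normal capacity gives 20 − 9 = 11; excess capacity gives 128 − 152 = -24. No deviation. ✓
Neither type gains from mimicking the other.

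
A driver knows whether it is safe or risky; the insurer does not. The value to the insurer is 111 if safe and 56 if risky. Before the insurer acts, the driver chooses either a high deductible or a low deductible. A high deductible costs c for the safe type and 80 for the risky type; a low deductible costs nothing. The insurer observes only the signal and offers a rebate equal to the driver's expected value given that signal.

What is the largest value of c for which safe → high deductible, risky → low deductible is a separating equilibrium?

Under separation: high deductible → safe (pays 111); low deductible → risky (pays 56).
Risky: 56 − 0 = 56 ≥ 111 − 80 = 31. Holds regardless of c. ✓
Safe: 111 − c ≥ 56 − 0, so c ≤ 111 − 56 = 55.

55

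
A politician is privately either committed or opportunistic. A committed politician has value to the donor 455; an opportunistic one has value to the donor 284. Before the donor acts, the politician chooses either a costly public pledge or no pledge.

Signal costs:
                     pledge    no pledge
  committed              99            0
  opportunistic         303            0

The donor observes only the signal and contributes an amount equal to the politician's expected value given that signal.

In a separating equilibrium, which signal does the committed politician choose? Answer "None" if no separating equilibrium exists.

Try committed → pledge, opportunistic → no pledge:
  Under separation the donor infers type exactly: pledge → committed (pays 455), no pledge → opportunistic (pays 284).
  Committed: pledge gives 455 − 99 = 356; no pledge gives 284 − 0 = 284. No deviation. ✓
  Opportunistic: no pledge gives 284 − 0 = 284; pledge gives 455 − 303 = 152. No deviation. ✓
Both hold — the committed type sends pledge.

pledge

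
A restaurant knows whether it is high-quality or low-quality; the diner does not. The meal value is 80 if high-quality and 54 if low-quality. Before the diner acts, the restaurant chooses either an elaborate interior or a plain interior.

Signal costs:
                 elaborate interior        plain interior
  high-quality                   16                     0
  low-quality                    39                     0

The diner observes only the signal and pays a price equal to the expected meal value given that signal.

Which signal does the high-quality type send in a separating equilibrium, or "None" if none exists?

elaborate interior

Try high-quality → elaborate interior, low-quality → plain interior:
  If types separate, elaborate interior earns payment 80 and plain interior earns 54.
  High-quality: elaborate interior gives 80 − 16 = 64; plain interior gives 54 − 0 = 54. No deviation. ✓
  Low-quality: plain interior gives 54 − 0 = 54; elaborate interior gives 80 − 39 = 41. No deviation. ✓
Both hold — the high-quality type sends elaborate interior.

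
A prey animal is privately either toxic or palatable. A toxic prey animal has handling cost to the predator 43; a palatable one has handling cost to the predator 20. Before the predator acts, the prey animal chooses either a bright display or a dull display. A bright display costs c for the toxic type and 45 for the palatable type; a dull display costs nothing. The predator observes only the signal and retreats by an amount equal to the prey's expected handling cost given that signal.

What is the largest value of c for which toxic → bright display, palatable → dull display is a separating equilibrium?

Under separation: bright display → toxic (pays 43); dull display → palatable (pays 20).
Palatable: 20 − 0 = 20 ≥ 43 − 45 = -2. Holds regardless of c. ✓
Toxic: 43 − c ≥ 20 − 0, so c ≤ 43 − 20 = 23.

23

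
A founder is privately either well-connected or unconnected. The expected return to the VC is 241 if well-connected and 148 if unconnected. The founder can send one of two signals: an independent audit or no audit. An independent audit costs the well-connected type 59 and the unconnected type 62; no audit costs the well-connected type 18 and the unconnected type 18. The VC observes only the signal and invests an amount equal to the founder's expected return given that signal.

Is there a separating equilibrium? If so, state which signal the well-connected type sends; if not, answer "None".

None

Try well-connected → audit, unconnected → no audit:
  If types separate, audit earns payment 241 and no audit earns 148.
  Well-connected: audit gives 241 − 59 = 182; no audit gives 148 − 18 = 130. No deviation. ✓
  Unconnected: no audit gives 148 − 18 = 130; audit gives 241 − 62 = 179. Would deviate. ✗
Try well-connected → no audit, unconnected → audit:
  If types separate, no audit earns payment 241 and audit earns 148.
  Well-connected: no audit gives 241 − 18 = 223; audit gives 148 − 59 = 89. No deviation. ✓
  Unconnected: audit gives 148 − 62 = 86; no audit gives 241 − 18 = 223. Would deviate. ✗
Neither assignment is incentive-compatible.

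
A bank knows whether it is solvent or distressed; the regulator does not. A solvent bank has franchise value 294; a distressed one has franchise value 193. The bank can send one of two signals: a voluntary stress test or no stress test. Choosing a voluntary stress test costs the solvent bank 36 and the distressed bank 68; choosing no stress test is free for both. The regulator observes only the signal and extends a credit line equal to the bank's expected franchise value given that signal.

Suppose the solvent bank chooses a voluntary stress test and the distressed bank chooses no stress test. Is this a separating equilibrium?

Under separation the regulator infers type exactly: stress test → solvent (pays 294), no stress test → distressed (pays 193).
Solvent: stress test gives 294 − 36 = 258; no stress test gives 193 − 0 = 193. No deviation. ✓
Distressed: no stress test gives 193 − 0 = 193; stress test gives 294 − 68 = 226. Would deviate. ✗

No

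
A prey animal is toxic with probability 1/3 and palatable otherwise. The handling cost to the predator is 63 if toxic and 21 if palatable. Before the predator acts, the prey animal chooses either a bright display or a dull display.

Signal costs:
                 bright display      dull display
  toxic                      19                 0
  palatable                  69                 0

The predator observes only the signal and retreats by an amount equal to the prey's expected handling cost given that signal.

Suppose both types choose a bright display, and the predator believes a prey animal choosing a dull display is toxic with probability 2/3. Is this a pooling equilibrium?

At the pooled signal (bright display) the predator holds the prior 1/3 and pays 1/3·63 + 2/3·21 = 35. Off-path (dull display) belief 2/3 gives 2/3·63 + 1/3·21 = 49.
Toxic: bright display gives 35 − 19 = 16; dull display gives 49 − 0 = 49. Deviates. ✗
Palatable: bright display gives 35 − 69 = -34; dull display gives 49 − 0 = 49. Deviates. ✗

No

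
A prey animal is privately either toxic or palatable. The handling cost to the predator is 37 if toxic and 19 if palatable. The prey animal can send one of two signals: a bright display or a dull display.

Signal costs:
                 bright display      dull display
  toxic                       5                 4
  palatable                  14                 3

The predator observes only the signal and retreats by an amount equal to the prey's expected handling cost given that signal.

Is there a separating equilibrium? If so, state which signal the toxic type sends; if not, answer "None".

None

Try toxic → bright display, palatable → dull display:
  Under separation the predator infers type exactly: bright display → toxic (pays 37), dull display → palatable (pays 19).
  Toxic: bright display gives 37 − 5 = 32; dull display gives 19 − 4 = 15. No deviation. ✓
  Palatable: dull display gives 19 − 3 = 16; bright display gives 37 − 14 = 23. Would deviate. ✗
Try toxic → dull display, palatable → bright display:
  Under separation the predator infers type exactly: dull display → toxic (pays 37), bright display → palatable (pays 19).
  Toxic: dull display gives 37 − 4 = 33; bright display gives 19 − 5 = 14. No deviation. ✓
  Palatable: bright display gives 19 − 14 = 5; dull display gives 37 − 3 = 34. Would deviate. ✗
Neither assignment is incentive-compatible.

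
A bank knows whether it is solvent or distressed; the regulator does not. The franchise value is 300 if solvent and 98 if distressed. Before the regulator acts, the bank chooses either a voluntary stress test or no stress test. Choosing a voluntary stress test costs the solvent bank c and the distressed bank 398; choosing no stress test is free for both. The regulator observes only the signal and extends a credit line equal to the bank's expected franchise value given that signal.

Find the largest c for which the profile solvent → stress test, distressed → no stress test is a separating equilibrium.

Under separation: stress test → solvent (pays 300); no stress test → distressed (pays 98).
Distressed: 98 − 0 = 98 ≥ 300 − 398 = -98. Holds regardless of c. ✓
Solvent: 300 − c ≥ 98 − 0, so c ≤ 300 − 98 = 202.

202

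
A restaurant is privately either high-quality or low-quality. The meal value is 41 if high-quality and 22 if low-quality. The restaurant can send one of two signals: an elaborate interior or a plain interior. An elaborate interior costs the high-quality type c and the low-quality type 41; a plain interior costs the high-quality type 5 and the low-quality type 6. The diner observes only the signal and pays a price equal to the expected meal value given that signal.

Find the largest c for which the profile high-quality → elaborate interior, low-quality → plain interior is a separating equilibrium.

24

Under separation: elaborate interior → high-quality (pays 41); plain interior → low-quality (pays 22).
Low-quality: 22 − 6 = 16 ≥ 41 − 41 = 0. Holds regardless of c. ✓
High-quality: 41 − c ≥ 22 − 5, so c ≤ 41 − 17 = 24.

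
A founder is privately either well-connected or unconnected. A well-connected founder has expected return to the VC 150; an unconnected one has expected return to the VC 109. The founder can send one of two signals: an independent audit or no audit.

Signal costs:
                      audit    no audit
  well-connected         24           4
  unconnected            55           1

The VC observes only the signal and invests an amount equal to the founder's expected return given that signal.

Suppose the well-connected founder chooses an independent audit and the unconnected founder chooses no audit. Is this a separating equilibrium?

Under separation the VC infers type exactly: audit → well-connected (pays 150), no audit → unconnected (pays 109).
Well-connected: audit gives 150 − 24 = 126; no audit gives 109 − 4 = 105. No deviation. ✓
Unconnected: no audit gives 109 − 1 = 108; audit gives 150 − 55 = 95. No deviation. ✓
Both incentive constraints hold.

Yes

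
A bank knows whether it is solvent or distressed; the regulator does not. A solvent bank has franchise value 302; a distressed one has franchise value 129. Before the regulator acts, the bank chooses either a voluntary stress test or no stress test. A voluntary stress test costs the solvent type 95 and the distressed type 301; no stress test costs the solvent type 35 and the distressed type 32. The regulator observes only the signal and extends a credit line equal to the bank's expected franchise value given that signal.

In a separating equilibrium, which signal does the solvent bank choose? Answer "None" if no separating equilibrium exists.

Try solvent → stress test, distressed → no stress test:
  Under separation the regulator infers type exactly: stress test → solvent (pays 302), no stress test → distressed (pays 129).
  Solvent: stress test gives 302 − 95 = 207; no stress test gives 129 − 35 = 94. No deviation. ✓
  Distressed: no stress test gives 129 − 32 = 97; stress test gives 302 − 301 = 1. No deviation. ✓
Both hold — the solvent type sends stress test.

stress test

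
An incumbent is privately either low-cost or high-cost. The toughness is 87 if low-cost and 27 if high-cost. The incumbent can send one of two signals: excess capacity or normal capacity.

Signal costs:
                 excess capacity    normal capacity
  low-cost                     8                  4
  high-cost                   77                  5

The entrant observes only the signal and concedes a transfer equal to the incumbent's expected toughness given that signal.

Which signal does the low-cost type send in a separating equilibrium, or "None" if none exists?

Try low-cost → excess capacity, high-cost → normal capacity:
  Under separation the entrant infers type exactly: excess capacity → low-cost (pays 87), normal capacity → high-cost (pays 27).
  Low-cost: excess capacity gives 87 − 8 = 79; normal capacity gives 27 − 4 = 23. No deviation. ✓
  High-cost: normal capacity gives 27 − 5 = 22; excess capacity gives 87 − 77 = 10. No deviation. ✓
Both hold — the low-cost type sends excess capacity.

excess capacity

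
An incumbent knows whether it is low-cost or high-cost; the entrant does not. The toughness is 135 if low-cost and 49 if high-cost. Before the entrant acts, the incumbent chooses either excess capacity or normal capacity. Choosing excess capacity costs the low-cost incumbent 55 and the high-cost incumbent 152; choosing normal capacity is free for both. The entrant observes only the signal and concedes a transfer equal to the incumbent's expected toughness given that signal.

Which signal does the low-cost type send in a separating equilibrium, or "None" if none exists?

excess capacity

Try low-cost → excess capacity, high-cost → normal capacity:
  If types separate, excess capacity earns payment 135 and normal capacity earns 49.
  Low-cost: excess capacity gives 135 − 55 = 80; normal capacity gives 49 − 0 = 49. No deviation. ✓
  High-cost: normal capacity gives 49 − 0 = 49; excess capacity gives 135 − 152 = -17. No deviation. ✓
Both hold — the low-cost type sends excess capacity.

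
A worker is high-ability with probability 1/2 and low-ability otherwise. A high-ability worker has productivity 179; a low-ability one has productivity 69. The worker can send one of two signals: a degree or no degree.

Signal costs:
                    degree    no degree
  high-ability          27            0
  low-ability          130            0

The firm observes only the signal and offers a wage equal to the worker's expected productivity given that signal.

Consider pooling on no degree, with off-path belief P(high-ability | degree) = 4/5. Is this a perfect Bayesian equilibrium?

No

At the pooled signal (no degree) the firm holds the prior 1/2 and pays 1/2·179 + 1/2·69 = 124. Off-path (degree) belief 4/5 gives 4/5·179 + 1/5·69 = 157.
High-ability: no degree gives 124 − 0 = 124; degree gives 157 − 27 = 130. Deviates. ✗
Low-ability: no degree gives 124 − 0 = 124; degree gives 157 − 130 = 27. Stays. ✓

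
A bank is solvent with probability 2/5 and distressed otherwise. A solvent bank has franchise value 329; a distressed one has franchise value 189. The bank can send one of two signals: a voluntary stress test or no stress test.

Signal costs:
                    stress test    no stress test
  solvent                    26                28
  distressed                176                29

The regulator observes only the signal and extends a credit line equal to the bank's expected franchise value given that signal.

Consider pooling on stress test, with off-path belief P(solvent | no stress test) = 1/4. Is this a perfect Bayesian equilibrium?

No

On the equilibrium path (stress test) the regulator holds the prior 2/5 and pays 2/5·329 + 3/5·189 = 245. Off-path (no stress test) belief 1/4 gives 1/4·329 + 3/4·189 = 224.
Solvent: stress test gives 245 − 26 = 219; no stress test gives 224 − 28 = 196. Stays. ✓
Distressed: stress test gives 245 − 176 = 69; no stress test gives 224 − 29 = 195. Deviates. ✗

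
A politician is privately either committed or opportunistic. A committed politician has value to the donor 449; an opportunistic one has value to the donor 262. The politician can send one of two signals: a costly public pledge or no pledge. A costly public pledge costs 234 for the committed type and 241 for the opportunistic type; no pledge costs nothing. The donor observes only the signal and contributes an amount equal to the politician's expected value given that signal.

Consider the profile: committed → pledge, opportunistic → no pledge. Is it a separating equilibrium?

Under separation the donor infers type exactly: pledge → committed (pays 449), no pledge → opportunistic (pays 262).
Committed: pledge gives 449 − 234 = 215; no pledge gives 262 − 0 = 262. Would deviate. ✗
Opportunistic: no pledge gives 262 − 0 = 262; pledge gives 449 − 241 = 208. No deviation. ✓

No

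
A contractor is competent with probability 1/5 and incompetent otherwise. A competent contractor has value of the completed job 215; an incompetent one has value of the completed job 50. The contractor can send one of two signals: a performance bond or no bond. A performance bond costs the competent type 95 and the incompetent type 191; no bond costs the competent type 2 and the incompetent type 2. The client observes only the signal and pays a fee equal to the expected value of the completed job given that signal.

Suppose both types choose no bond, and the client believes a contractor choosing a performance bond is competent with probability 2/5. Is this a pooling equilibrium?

Yes

On the equilibrium path (no bond) the client holds the prior 1/5 and pays 1/5·215 + 4/5·50 = 83. Off-path (bond) belief 2/5 gives 2/5·215 + 3/5·50 = 116.
Competent: no bond gives 83 − 2 = 81; bond gives 116 − 95 = 21. Stays. ✓
Incompetent: no bond gives 83 − 2 = 81; bond gives 116 − 191 = -75. Stays. ✓
Beliefs are Bayes-consistent on-path and both types best-respond.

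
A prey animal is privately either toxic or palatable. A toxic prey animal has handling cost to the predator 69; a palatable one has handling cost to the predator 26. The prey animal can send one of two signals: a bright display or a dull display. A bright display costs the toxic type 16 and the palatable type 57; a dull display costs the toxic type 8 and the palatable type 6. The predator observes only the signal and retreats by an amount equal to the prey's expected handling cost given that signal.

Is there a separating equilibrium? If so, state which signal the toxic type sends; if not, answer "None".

bright display

Try toxic → bright display, palatable → dull display:
  If types separate, bright display earns payment 69 and dull display earns 26.
  Toxic: bright display gives 69 − 16 = 53; dull display gives 26 − 8 = 18. No deviation. ✓
  Palatable: dull display gives 26 − 6 = 20; bright display gives 69 − 57 = 12. No deviation. ✓
Both hold — the toxic type sends bright display.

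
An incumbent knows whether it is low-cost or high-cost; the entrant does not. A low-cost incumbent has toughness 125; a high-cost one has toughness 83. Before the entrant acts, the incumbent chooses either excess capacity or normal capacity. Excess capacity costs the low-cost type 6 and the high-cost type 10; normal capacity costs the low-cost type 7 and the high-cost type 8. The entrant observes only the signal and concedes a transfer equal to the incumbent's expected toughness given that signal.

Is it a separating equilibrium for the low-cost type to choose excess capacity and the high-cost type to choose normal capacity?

If types separate, excess capacity earns payment 125 and normal capacity earns 83.
Low-cost: excess capacity gives 125 − 6 = 119; normal capacity gives 83 − 7 = 76. No deviation. ✓
High-cost: normal capacity gives 83 − 8 = 75; excess capacity gives 125 − 10 = 115. Would deviate. ✗

No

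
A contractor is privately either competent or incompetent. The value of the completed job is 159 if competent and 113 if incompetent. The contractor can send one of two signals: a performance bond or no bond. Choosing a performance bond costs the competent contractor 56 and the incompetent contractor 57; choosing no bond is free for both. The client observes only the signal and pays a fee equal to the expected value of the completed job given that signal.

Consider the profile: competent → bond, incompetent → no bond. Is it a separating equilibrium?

If types separate, bond earns payment 159 and no bond earns 113.
Competent: bond gives 159 − 56 = 103; no bond gives 113 − 0 = 113. Would deviate. ✗
Incompetent: no bond gives 113 − 0 = 113; bond gives 159 − 57 = 102. No deviation. ✓

No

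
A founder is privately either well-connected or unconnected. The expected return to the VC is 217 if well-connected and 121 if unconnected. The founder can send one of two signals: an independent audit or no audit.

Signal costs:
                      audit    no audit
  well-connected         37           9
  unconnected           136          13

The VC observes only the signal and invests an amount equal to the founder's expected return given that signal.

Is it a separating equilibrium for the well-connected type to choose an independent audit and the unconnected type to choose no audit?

If types separate, audit earns payment 217 and no audit earns 121.
Well-connected: audit gives 217 − 37 = 180; no audit gives 121 − 9 = 112. No deviation. ✓
Unconnected: no audit gives 121 − 13 = 108; audit gives 217 − 136 = 81. No deviation. ✓
Neither type gains from mimicking the other.

Yes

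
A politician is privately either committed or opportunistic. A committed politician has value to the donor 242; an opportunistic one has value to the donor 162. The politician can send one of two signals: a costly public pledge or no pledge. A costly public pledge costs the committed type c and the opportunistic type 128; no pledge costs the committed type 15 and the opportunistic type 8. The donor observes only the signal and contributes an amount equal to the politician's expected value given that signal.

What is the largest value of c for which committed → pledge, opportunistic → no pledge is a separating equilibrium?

95

Under separation: pledge → committed (pays 242); no pledge → opportunistic (pays 162).
Opportunistic: 162 − 8 = 154 ≥ 242 − 128 = 114. Holds regardless of c. ✓
Committed: 242 − c ≥ 162 − 15, so c ≤ 242 − 147 = 95.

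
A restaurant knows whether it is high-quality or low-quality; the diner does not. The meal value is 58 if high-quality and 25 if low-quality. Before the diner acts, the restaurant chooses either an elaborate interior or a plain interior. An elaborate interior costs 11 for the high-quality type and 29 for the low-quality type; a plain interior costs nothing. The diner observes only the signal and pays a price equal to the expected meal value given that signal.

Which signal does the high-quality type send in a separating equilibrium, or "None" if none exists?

Try high-quality → elaborate interior, low-quality → plain interior:
  Under separation the diner infers type exactly: elaborate interior → high-quality (pays 58), plain interior → low-quality (pays 25).
  High-quality: elaborate interior gives 58 − 11 = 47; plain interior gives 25 − 0 = 25. No deviation. ✓
  Low-quality: plain interior gives 25 − 0 = 25; elaborate interior gives 58 − 29 = 29. Would deviate. ✗
Try high-quality → plain interior, low-quality → elaborate interior:
  Under separation the diner infers type exactly: plain interior → high-quality (pays 58), elaborate interior → low-quality (pays 25).
  High-quality: plain interior gives 58 − 0 = 58; elaborate interior gives 25 − 11 = 14. No deviation. ✓
  Low-quality: elaborate interior gives 25 − 29 = -4; plain interior gives 58 − 0 = 58. Would deviate. ✗
Neither assignment is incentive-compatible.

None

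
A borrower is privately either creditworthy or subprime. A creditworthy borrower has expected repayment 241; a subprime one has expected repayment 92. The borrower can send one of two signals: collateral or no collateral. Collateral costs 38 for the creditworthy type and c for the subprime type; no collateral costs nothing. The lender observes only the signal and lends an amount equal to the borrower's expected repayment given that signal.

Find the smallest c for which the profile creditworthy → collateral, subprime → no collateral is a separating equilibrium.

Under separation: collateral → creditworthy (pays 241); no collateral → subprime (pays 92).
Creditworthy: 241 − 38 = 203 ≥ 92 − 0 = 92. Holds regardless of c. ✓
Subprime: 92 − 0 ≥ 241 − c, so c ≥ 241 − 92 = 149.

149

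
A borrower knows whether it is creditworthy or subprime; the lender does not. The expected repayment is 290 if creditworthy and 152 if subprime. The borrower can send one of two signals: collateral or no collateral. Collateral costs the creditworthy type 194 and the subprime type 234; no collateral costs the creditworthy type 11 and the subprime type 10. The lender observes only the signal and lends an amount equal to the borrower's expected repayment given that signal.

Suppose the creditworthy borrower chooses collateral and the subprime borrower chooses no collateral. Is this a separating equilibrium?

No

Under separation the lender infers type exactly: collateral → creditworthy (pays 290), no collateral → subprime (pays 152).
Creditworthy: collateral gives 290 − 194 = 96; no collateral gives 152 − 11 = 141. Would deviate. ✗
Subprime: no collateral gives 152 − 10 = 142; collateral gives 290 − 234 = 56. No deviation. ✓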